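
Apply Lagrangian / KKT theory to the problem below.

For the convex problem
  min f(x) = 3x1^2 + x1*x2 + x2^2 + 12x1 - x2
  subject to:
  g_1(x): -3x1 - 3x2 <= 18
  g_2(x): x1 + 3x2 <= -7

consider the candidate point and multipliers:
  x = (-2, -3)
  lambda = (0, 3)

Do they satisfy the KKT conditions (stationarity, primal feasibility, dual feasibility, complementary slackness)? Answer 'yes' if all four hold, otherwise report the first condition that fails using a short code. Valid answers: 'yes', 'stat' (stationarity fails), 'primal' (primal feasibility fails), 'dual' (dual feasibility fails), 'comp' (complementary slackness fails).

Gradient of f: grad f(x) = Q x + c = (-3, -9)
Constraint values g_i(x) = a_i^T x - b_i:
  g_1((-2, -3)) = -3
  g_2((-2, -3)) = -4
Stationarity residual: grad f(x) + sum_i lambda_i a_i = (0, 0)
  -> stationarity OK
Primal feasibility (all g_i <= 0): OK
Dual feasibility (all lambda_i >= 0): OK
Complementary slackness (lambda_i * g_i(x) = 0 for all i): FAILS

Verdict: the first failing condition is complementary_slackness -> comp.

comp


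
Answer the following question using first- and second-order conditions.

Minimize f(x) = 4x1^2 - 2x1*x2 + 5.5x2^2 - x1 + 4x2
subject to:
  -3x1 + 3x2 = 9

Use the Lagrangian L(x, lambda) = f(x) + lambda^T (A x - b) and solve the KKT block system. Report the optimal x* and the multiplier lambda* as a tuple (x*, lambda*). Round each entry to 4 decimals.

Form the Lagrangian:
  L(x, lambda) = (1/2) x^T Q x + c^T x + lambda^T (A x - b)
Stationarity (grad_x L = 0): Q x + c + A^T lambda = 0.
Primal feasibility: A x = b.

This gives the KKT block system:
  [ Q   A^T ] [ x     ]   [-c ]
  [ A    0  ] [ lambda ] = [ b ]

Solving the linear system:
  x*      = (-2, 1)
  lambda* = (-6.3333)
  f(x*)   = 31.5

x* = (-2, 1), lambda* = (-6.3333)


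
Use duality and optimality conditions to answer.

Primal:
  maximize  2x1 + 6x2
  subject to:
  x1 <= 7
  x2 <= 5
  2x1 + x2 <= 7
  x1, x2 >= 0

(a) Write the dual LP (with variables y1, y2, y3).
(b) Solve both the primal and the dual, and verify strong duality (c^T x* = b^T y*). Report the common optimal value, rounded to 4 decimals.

The standard primal-dual pair for 'max c^T x s.t. A x <= b, x >= 0' is:
  Dual:  min b^T y  s.t.  A^T y >= c,  y >= 0.

So the dual LP is:
  minimize  7y1 + 5y2 + 7y3
  subject to:
    y1 + 2y3 >= 2
    y2 + y3 >= 6
    y1, y2, y3 >= 0

Solving the primal: x* = (1, 5).
  primal value c^T x* = 32.
Solving the dual: y* = (0, 5, 1).
  dual value b^T y* = 32.
Strong duality: c^T x* = b^T y*. Confirmed.

32


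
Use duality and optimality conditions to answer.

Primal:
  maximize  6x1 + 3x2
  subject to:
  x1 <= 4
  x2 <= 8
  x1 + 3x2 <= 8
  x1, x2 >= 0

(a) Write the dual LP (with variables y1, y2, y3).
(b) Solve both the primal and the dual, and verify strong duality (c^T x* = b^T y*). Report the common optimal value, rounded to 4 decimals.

The standard primal-dual pair for 'max c^T x s.t. A x <= b, x >= 0' is:
  Dual:  min b^T y  s.t.  A^T y >= c,  y >= 0.

So the dual LP is:
  minimize  4y1 + 8y2 + 8y3
  subject to:
    y1 + y3 >= 6
    y2 + 3y3 >= 3
    y1, y2, y3 >= 0

Solving the primal: x* = (4, 1.3333).
  primal value c^T x* = 28.
Solving the dual: y* = (5, 0, 1).
  dual value b^T y* = 28.
Strong duality: c^T x* = b^T y*. Confirmed.

28


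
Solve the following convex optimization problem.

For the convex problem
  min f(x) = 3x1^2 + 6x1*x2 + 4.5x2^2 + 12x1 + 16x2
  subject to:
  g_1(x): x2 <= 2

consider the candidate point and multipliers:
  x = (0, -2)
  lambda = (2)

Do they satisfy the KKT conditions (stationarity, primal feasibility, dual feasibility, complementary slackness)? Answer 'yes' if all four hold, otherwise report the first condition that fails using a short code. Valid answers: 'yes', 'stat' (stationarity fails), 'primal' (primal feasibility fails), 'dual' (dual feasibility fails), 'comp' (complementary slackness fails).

Gradient of f: grad f(x) = Q x + c = (0, -2)
Constraint values g_i(x) = a_i^T x - b_i:
  g_1((0, -2)) = -4
Stationarity residual: grad f(x) + sum_i lambda_i a_i = (0, 0)
  -> stationarity OK
Primal feasibility (all g_i <= 0): OK
Dual feasibility (all lambda_i >= 0): OK
Complementary slackness (lambda_i * g_i(x) = 0 for all i): FAILS

Verdict: the first failing condition is complementary_slackness -> comp.

comp


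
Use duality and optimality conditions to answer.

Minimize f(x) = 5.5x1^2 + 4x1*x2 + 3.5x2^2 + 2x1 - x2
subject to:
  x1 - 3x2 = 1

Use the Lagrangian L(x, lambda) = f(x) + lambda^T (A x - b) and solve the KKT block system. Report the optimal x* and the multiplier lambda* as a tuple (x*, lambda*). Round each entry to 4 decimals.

Form the Lagrangian:
  L(x, lambda) = (1/2) x^T Q x + c^T x + lambda^T (A x - b)
Stationarity (grad_x L = 0): Q x + c + A^T lambda = 0.
Primal feasibility: A x = b.

This gives the KKT block system:
  [ Q   A^T ] [ x     ]   [-c ]
  [ A    0  ] [ lambda ] = [ b ]

Solving the linear system:
  x*      = (0.0308, -0.3231)
  lambda* = (-1.0462)
  f(x*)   = 0.7154

x* = (0.0308, -0.3231), lambda* = (-1.0462)


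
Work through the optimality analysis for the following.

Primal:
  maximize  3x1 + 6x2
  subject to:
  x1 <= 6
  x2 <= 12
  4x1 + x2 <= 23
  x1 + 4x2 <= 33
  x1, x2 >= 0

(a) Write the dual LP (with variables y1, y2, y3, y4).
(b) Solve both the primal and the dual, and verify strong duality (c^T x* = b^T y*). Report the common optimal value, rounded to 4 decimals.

The standard primal-dual pair for 'max c^T x s.t. A x <= b, x >= 0' is:
  Dual:  min b^T y  s.t.  A^T y >= c,  y >= 0.

So the dual LP is:
  minimize  6y1 + 12y2 + 23y3 + 33y4
  subject to:
    y1 + 4y3 + y4 >= 3
    y2 + y3 + 4y4 >= 6
    y1, y2, y3, y4 >= 0

Solving the primal: x* = (3.9333, 7.2667).
  primal value c^T x* = 55.4.
Solving the dual: y* = (0, 0, 0.4, 1.4).
  dual value b^T y* = 55.4.
Strong duality: c^T x* = b^T y*. Confirmed.

55.4


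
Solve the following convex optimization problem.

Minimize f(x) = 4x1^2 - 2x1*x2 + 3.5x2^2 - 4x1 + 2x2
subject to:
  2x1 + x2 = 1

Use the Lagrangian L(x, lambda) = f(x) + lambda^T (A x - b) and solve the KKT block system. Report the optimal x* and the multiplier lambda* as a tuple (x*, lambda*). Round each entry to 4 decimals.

Form the Lagrangian:
  L(x, lambda) = (1/2) x^T Q x + c^T x + lambda^T (A x - b)
Stationarity (grad_x L = 0): Q x + c + A^T lambda = 0.
Primal feasibility: A x = b.

This gives the KKT block system:
  [ Q   A^T ] [ x     ]   [-c ]
  [ A    0  ] [ lambda ] = [ b ]

Solving the linear system:
  x*      = (0.5455, -0.0909)
  lambda* = (-0.2727)
  f(x*)   = -1.0455

x* = (0.5455, -0.0909), lambda* = (-0.2727)


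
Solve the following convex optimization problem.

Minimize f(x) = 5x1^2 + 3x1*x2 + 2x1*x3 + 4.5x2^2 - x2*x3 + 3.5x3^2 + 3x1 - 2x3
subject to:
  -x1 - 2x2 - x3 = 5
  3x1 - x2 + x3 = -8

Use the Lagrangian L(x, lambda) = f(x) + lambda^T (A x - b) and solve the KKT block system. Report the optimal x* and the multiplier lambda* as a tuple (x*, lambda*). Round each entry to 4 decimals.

Form the Lagrangian:
  L(x, lambda) = (1/2) x^T Q x + c^T x + lambda^T (A x - b)
Stationarity (grad_x L = 0): Q x + c + A^T lambda = 0.
Primal feasibility: A x = b.

This gives the KKT block system:
  [ Q   A^T ] [ x     ]   [-c ]
  [ A    0  ] [ lambda ] = [ b ]

Solving the linear system:
  x*      = (-2.4855, -0.657, -1.2004)
  lambda* = (-8.9621, 5.755)
  f(x*)   = 42.8976

x* = (-2.4855, -0.657, -1.2004), lambda* = (-8.9621, 5.755)


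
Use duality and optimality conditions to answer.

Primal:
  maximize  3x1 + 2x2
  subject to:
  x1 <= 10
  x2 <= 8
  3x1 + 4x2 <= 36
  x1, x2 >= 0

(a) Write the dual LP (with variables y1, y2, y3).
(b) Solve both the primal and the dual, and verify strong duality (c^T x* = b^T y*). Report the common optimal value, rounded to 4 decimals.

The standard primal-dual pair for 'max c^T x s.t. A x <= b, x >= 0' is:
  Dual:  min b^T y  s.t.  A^T y >= c,  y >= 0.

So the dual LP is:
  minimize  10y1 + 8y2 + 36y3
  subject to:
    y1 + 3y3 >= 3
    y2 + 4y3 >= 2
    y1, y2, y3 >= 0

Solving the primal: x* = (10, 1.5).
  primal value c^T x* = 33.
Solving the dual: y* = (1.5, 0, 0.5).
  dual value b^T y* = 33.
Strong duality: c^T x* = b^T y*. Confirmed.

33


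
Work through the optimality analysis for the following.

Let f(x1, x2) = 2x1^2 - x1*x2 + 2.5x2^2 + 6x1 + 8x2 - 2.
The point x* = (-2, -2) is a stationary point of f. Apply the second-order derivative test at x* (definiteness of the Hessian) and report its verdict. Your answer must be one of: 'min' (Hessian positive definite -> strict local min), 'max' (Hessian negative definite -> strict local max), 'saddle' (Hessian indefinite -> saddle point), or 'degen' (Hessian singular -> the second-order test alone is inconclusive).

Compute the Hessian H = grad^2 f:
  H = [[4, -1], [-1, 5]]
Verify stationarity: grad f(x*) = H x* + g = (0, 0).
Eigenvalues of H: 3.382, 5.618.
Both eigenvalues > 0, so H is positive definite -> x* is a strict local min.

min


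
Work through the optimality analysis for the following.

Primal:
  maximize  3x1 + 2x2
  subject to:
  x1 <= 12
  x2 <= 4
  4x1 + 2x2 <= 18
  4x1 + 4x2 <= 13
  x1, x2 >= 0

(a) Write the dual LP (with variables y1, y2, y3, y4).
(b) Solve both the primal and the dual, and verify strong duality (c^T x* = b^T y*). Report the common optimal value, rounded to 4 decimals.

The standard primal-dual pair for 'max c^T x s.t. A x <= b, x >= 0' is:
  Dual:  min b^T y  s.t.  A^T y >= c,  y >= 0.

So the dual LP is:
  minimize  12y1 + 4y2 + 18y3 + 13y4
  subject to:
    y1 + 4y3 + 4y4 >= 3
    y2 + 2y3 + 4y4 >= 2
    y1, y2, y3, y4 >= 0

Solving the primal: x* = (3.25, 0).
  primal value c^T x* = 9.75.
Solving the dual: y* = (0, 0, 0, 0.75).
  dual value b^T y* = 9.75.
Strong duality: c^T x* = b^T y*. Confirmed.

9.75


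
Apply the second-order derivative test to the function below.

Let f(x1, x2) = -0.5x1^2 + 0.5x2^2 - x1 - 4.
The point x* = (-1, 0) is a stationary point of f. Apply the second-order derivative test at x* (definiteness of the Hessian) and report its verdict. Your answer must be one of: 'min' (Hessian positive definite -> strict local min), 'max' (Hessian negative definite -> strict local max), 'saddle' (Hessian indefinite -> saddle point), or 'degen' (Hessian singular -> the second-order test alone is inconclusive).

Compute the Hessian H = grad^2 f:
  H = [[-1, 0], [0, 1]]
Verify stationarity: grad f(x*) = H x* + g = (0, 0).
Eigenvalues of H: -1, 1.
Eigenvalues have mixed signs, so H is indefinite -> x* is a saddle point.

saddle


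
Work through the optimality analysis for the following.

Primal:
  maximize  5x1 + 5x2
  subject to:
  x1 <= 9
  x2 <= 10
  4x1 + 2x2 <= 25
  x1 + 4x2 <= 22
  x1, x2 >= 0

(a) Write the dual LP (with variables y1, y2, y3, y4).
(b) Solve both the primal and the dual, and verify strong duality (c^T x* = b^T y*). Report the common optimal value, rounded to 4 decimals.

The standard primal-dual pair for 'max c^T x s.t. A x <= b, x >= 0' is:
  Dual:  min b^T y  s.t.  A^T y >= c,  y >= 0.

So the dual LP is:
  minimize  9y1 + 10y2 + 25y3 + 22y4
  subject to:
    y1 + 4y3 + y4 >= 5
    y2 + 2y3 + 4y4 >= 5
    y1, y2, y3, y4 >= 0

Solving the primal: x* = (4, 4.5).
  primal value c^T x* = 42.5.
Solving the dual: y* = (0, 0, 1.0714, 0.7143).
  dual value b^T y* = 42.5.
Strong duality: c^T x* = b^T y*. Confirmed.

42.5


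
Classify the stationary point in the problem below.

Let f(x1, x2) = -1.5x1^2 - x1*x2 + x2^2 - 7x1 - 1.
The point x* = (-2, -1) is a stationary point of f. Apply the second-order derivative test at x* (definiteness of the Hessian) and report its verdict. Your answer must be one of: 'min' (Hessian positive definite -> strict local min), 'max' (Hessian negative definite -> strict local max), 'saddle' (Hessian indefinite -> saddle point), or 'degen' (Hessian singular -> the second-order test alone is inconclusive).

Compute the Hessian H = grad^2 f:
  H = [[-3, -1], [-1, 2]]
Verify stationarity: grad f(x*) = H x* + g = (0, 0).
Eigenvalues of H: -3.1926, 2.1926.
Eigenvalues have mixed signs, so H is indefinite -> x* is a saddle point.

saddle


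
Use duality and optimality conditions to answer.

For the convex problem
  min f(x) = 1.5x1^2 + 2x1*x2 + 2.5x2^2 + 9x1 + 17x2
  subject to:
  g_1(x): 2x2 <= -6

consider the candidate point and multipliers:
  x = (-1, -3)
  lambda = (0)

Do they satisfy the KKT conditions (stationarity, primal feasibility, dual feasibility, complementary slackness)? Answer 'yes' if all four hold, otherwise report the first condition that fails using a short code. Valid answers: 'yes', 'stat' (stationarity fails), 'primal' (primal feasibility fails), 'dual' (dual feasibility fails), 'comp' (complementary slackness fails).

Gradient of f: grad f(x) = Q x + c = (0, 0)
Constraint values g_i(x) = a_i^T x - b_i:
  g_1((-1, -3)) = 0
Stationarity residual: grad f(x) + sum_i lambda_i a_i = (0, 0)
  -> stationarity OK
Primal feasibility (all g_i <= 0): OK
Dual feasibility (all lambda_i >= 0): OK
Complementary slackness (lambda_i * g_i(x) = 0 for all i): OK

Verdict: yes, KKT holds.

yes


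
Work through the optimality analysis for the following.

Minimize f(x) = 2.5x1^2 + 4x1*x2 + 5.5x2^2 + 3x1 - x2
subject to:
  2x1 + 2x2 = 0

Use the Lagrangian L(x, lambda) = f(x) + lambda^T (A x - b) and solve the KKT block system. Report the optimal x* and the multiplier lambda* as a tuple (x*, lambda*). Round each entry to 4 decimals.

Form the Lagrangian:
  L(x, lambda) = (1/2) x^T Q x + c^T x + lambda^T (A x - b)
Stationarity (grad_x L = 0): Q x + c + A^T lambda = 0.
Primal feasibility: A x = b.

This gives the KKT block system:
  [ Q   A^T ] [ x     ]   [-c ]
  [ A    0  ] [ lambda ] = [ b ]

Solving the linear system:
  x*      = (-0.5, 0.5)
  lambda* = (-1.25)
  f(x*)   = -1

x* = (-0.5, 0.5), lambda* = (-1.25)


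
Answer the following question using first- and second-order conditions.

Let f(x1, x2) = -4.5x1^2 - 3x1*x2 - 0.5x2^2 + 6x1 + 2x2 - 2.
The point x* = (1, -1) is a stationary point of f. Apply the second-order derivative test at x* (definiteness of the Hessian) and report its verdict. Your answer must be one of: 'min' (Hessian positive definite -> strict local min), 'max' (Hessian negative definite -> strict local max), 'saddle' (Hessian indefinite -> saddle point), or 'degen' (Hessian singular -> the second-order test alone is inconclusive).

Compute the Hessian H = grad^2 f:
  H = [[-9, -3], [-3, -1]]
Verify stationarity: grad f(x*) = H x* + g = (0, 0).
Eigenvalues of H: -10, 0.
H has a zero eigenvalue (singular; negative semidefinite but not definite), so H is neither positive definite, negative definite, nor indefinite. The second-order test alone is inconclusive -> degen.
(Indeed, f is constant along the null direction of H through x*, so x* is not a strict local extremum.)

degen


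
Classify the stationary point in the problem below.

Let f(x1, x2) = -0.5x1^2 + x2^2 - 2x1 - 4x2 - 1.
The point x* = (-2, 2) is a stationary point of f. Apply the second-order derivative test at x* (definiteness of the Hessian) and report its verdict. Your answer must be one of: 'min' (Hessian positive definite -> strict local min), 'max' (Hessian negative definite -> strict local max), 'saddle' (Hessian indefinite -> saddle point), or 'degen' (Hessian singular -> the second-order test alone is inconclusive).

Compute the Hessian H = grad^2 f:
  H = [[-1, 0], [0, 2]]
Verify stationarity: grad f(x*) = H x* + g = (0, 0).
Eigenvalues of H: -1, 2.
Eigenvalues have mixed signs, so H is indefinite -> x* is a saddle point.

saddle


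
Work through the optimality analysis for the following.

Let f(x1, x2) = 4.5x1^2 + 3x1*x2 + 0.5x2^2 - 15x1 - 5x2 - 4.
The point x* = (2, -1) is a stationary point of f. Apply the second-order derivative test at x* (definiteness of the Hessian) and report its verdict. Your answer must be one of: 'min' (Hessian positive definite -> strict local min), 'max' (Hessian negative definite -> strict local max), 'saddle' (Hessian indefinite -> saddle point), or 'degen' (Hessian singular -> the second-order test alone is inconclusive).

Compute the Hessian H = grad^2 f:
  H = [[9, 3], [3, 1]]
Verify stationarity: grad f(x*) = H x* + g = (0, 0).
Eigenvalues of H: 0, 10.
H has a zero eigenvalue (singular; positive semidefinite but not definite), so H is neither positive definite, negative definite, nor indefinite. The second-order test alone is inconclusive -> degen.
(Indeed, f is constant along the null direction of H through x*, so x* is not a strict local extremum.)

degen


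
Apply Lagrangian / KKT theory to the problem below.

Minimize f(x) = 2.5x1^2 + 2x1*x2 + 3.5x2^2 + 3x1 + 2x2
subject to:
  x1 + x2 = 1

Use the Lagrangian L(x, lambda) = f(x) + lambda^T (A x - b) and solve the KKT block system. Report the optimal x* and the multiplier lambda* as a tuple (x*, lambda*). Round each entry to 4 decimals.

Form the Lagrangian:
  L(x, lambda) = (1/2) x^T Q x + c^T x + lambda^T (A x - b)
Stationarity (grad_x L = 0): Q x + c + A^T lambda = 0.
Primal feasibility: A x = b.

This gives the KKT block system:
  [ Q   A^T ] [ x     ]   [-c ]
  [ A    0  ] [ lambda ] = [ b ]

Solving the linear system:
  x*      = (0.5, 0.5)
  lambda* = (-6.5)
  f(x*)   = 4.5

x* = (0.5, 0.5), lambda* = (-6.5)


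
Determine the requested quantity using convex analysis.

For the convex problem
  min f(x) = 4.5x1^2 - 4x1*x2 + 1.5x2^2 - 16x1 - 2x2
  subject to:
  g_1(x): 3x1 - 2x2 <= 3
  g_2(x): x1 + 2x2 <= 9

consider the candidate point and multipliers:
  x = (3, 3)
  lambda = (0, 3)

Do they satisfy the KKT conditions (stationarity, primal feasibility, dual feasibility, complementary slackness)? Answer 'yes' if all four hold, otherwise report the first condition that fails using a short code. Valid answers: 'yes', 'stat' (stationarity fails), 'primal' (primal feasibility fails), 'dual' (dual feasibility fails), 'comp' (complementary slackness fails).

Gradient of f: grad f(x) = Q x + c = (-1, -5)
Constraint values g_i(x) = a_i^T x - b_i:
  g_1((3, 3)) = 0
  g_2((3, 3)) = 0
Stationarity residual: grad f(x) + sum_i lambda_i a_i = (2, 1)
  -> stationarity FAILS
Primal feasibility (all g_i <= 0): OK
Dual feasibility (all lambda_i >= 0): OK
Complementary slackness (lambda_i * g_i(x) = 0 for all i): OK

Verdict: the first failing condition is stationarity -> stat.

stat


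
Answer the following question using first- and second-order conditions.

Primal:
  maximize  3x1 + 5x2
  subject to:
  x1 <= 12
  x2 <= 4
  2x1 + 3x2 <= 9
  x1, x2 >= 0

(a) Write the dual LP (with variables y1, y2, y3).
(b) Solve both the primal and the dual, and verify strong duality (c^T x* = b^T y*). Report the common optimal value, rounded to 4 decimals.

The standard primal-dual pair for 'max c^T x s.t. A x <= b, x >= 0' is:
  Dual:  min b^T y  s.t.  A^T y >= c,  y >= 0.

So the dual LP is:
  minimize  12y1 + 4y2 + 9y3
  subject to:
    y1 + 2y3 >= 3
    y2 + 3y3 >= 5
    y1, y2, y3 >= 0

Solving the primal: x* = (0, 3).
  primal value c^T x* = 15.
Solving the dual: y* = (0, 0, 1.6667).
  dual value b^T y* = 15.
Strong duality: c^T x* = b^T y*. Confirmed.

15


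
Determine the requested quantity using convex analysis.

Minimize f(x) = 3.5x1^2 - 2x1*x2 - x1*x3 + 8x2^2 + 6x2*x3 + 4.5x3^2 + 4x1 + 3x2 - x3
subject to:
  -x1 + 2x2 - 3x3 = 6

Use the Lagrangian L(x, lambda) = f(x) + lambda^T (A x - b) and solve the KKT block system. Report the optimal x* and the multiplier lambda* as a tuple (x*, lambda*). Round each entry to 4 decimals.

Form the Lagrangian:
  L(x, lambda) = (1/2) x^T Q x + c^T x + lambda^T (A x - b)
Stationarity (grad_x L = 0): Q x + c + A^T lambda = 0.
Primal feasibility: A x = b.

This gives the KKT block system:
  [ Q   A^T ] [ x     ]   [-c ]
  [ A    0  ] [ lambda ] = [ b ]

Solving the linear system:
  x*      = (-1.0135, 0.5325, -1.3072)
  lambda* = (-2.852)
  f(x*)   = 7.9815

x* = (-1.0135, 0.5325, -1.3072), lambda* = (-2.852)


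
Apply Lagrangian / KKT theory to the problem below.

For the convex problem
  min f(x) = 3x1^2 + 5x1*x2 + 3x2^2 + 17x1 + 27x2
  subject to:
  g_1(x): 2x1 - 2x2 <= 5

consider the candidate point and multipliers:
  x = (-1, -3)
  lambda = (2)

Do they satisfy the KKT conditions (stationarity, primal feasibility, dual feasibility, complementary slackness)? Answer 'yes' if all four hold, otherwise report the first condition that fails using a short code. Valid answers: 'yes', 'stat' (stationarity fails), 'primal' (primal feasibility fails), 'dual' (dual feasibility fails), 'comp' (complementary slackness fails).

Gradient of f: grad f(x) = Q x + c = (-4, 4)
Constraint values g_i(x) = a_i^T x - b_i:
  g_1((-1, -3)) = -1
Stationarity residual: grad f(x) + sum_i lambda_i a_i = (0, 0)
  -> stationarity OK
Primal feasibility (all g_i <= 0): OK
Dual feasibility (all lambda_i >= 0): OK
Complementary slackness (lambda_i * g_i(x) = 0 for all i): FAILS

Verdict: the first failing condition is complementary_slackness -> comp.

comp


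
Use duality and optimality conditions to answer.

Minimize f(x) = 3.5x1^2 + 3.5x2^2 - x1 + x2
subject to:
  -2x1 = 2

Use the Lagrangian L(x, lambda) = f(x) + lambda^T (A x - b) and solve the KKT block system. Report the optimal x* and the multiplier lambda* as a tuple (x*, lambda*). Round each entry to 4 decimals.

Form the Lagrangian:
  L(x, lambda) = (1/2) x^T Q x + c^T x + lambda^T (A x - b)
Stationarity (grad_x L = 0): Q x + c + A^T lambda = 0.
Primal feasibility: A x = b.

This gives the KKT block system:
  [ Q   A^T ] [ x     ]   [-c ]
  [ A    0  ] [ lambda ] = [ b ]

Solving the linear system:
  x*      = (-1, -0.1429)
  lambda* = (-4)
  f(x*)   = 4.4286

x* = (-1, -0.1429), lambda* = (-4)


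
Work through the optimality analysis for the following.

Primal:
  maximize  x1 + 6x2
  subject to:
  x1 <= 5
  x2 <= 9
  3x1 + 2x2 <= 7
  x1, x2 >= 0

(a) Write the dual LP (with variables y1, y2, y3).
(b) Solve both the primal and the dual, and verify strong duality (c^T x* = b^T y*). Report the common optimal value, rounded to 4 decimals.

The standard primal-dual pair for 'max c^T x s.t. A x <= b, x >= 0' is:
  Dual:  min b^T y  s.t.  A^T y >= c,  y >= 0.

So the dual LP is:
  minimize  5y1 + 9y2 + 7y3
  subject to:
    y1 + 3y3 >= 1
    y2 + 2y3 >= 6
    y1, y2, y3 >= 0

Solving the primal: x* = (0, 3.5).
  primal value c^T x* = 21.
Solving the dual: y* = (0, 0, 3).
  dual value b^T y* = 21.
Strong duality: c^T x* = b^T y*. Confirmed.

21


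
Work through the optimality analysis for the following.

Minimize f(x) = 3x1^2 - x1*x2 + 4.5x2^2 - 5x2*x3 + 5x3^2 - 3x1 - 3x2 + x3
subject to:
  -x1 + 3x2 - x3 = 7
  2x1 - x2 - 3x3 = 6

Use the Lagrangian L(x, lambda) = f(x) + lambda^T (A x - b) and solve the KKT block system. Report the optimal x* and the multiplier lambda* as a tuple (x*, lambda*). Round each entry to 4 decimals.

Form the Lagrangian:
  L(x, lambda) = (1/2) x^T Q x + c^T x + lambda^T (A x - b)
Stationarity (grad_x L = 0): Q x + c + A^T lambda = 0.
Primal feasibility: A x = b.

This gives the KKT block system:
  [ Q   A^T ] [ x     ]   [-c ]
  [ A    0  ] [ lambda ] = [ b ]

Solving the linear system:
  x*      = (1.2069, 2.1034, -1.8966)
  lambda* = (-10.1103, -6.1241)
  f(x*)   = 47.8448

x* = (1.2069, 2.1034, -1.8966), lambda* = (-10.1103, -6.1241)


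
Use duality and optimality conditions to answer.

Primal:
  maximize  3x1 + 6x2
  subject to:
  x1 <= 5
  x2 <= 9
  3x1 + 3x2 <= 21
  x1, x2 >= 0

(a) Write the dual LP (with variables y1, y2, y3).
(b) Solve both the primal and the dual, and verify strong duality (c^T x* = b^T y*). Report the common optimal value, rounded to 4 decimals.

The standard primal-dual pair for 'max c^T x s.t. A x <= b, x >= 0' is:
  Dual:  min b^T y  s.t.  A^T y >= c,  y >= 0.

So the dual LP is:
  minimize  5y1 + 9y2 + 21y3
  subject to:
    y1 + 3y3 >= 3
    y2 + 3y3 >= 6
    y1, y2, y3 >= 0

Solving the primal: x* = (0, 7).
  primal value c^T x* = 42.
Solving the dual: y* = (0, 0, 2).
  dual value b^T y* = 42.
Strong duality: c^T x* = b^T y*. Confirmed.

42


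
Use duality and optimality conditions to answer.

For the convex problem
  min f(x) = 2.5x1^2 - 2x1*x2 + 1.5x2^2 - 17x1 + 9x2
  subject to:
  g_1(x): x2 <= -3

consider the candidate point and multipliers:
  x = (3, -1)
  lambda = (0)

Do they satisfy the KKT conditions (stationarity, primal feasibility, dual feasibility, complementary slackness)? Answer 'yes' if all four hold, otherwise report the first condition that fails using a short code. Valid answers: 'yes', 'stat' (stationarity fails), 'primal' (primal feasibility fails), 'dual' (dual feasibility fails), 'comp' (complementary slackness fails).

Gradient of f: grad f(x) = Q x + c = (0, 0)
Constraint values g_i(x) = a_i^T x - b_i:
  g_1((3, -1)) = 2
Stationarity residual: grad f(x) + sum_i lambda_i a_i = (0, 0)
  -> stationarity OK
Primal feasibility (all g_i <= 0): FAILS
Dual feasibility (all lambda_i >= 0): OK
Complementary slackness (lambda_i * g_i(x) = 0 for all i): OK

Verdict: the first failing condition is primal_feasibility -> primal.

primal


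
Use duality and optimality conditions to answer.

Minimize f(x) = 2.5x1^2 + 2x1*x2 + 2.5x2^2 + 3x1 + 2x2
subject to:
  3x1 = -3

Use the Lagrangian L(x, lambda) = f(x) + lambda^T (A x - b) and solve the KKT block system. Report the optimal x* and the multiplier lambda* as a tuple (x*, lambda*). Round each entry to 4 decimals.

Form the Lagrangian:
  L(x, lambda) = (1/2) x^T Q x + c^T x + lambda^T (A x - b)
Stationarity (grad_x L = 0): Q x + c + A^T lambda = 0.
Primal feasibility: A x = b.

This gives the KKT block system:
  [ Q   A^T ] [ x     ]   [-c ]
  [ A    0  ] [ lambda ] = [ b ]

Solving the linear system:
  x*      = (-1, 0)
  lambda* = (0.6667)
  f(x*)   = -0.5

x* = (-1, 0), lambda* = (0.6667)


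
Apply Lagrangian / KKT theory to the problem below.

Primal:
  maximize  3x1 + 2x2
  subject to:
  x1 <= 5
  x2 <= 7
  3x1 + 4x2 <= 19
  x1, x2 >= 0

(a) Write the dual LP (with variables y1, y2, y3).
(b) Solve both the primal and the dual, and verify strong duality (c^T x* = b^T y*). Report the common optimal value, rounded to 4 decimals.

The standard primal-dual pair for 'max c^T x s.t. A x <= b, x >= 0' is:
  Dual:  min b^T y  s.t.  A^T y >= c,  y >= 0.

So the dual LP is:
  minimize  5y1 + 7y2 + 19y3
  subject to:
    y1 + 3y3 >= 3
    y2 + 4y3 >= 2
    y1, y2, y3 >= 0

Solving the primal: x* = (5, 1).
  primal value c^T x* = 17.
Solving the dual: y* = (1.5, 0, 0.5).
  dual value b^T y* = 17.
Strong duality: c^T x* = b^T y*. Confirmed.

17


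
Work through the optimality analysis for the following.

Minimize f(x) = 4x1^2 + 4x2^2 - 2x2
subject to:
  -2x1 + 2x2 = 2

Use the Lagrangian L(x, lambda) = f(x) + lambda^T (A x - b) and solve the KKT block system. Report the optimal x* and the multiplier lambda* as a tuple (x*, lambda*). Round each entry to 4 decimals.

Form the Lagrangian:
  L(x, lambda) = (1/2) x^T Q x + c^T x + lambda^T (A x - b)
Stationarity (grad_x L = 0): Q x + c + A^T lambda = 0.
Primal feasibility: A x = b.

This gives the KKT block system:
  [ Q   A^T ] [ x     ]   [-c ]
  [ A    0  ] [ lambda ] = [ b ]

Solving the linear system:
  x*      = (-0.375, 0.625)
  lambda* = (-1.5)
  f(x*)   = 0.875

x* = (-0.375, 0.625), lambda* = (-1.5)


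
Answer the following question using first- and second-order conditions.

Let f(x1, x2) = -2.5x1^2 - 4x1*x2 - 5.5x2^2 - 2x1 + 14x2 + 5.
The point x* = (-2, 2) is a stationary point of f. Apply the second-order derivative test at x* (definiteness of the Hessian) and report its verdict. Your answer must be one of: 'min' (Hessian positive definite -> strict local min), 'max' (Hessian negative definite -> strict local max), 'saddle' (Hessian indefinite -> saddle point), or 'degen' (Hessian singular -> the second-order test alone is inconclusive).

Compute the Hessian H = grad^2 f:
  H = [[-5, -4], [-4, -11]]
Verify stationarity: grad f(x*) = H x* + g = (0, 0).
Eigenvalues of H: -13, -3.
Both eigenvalues < 0, so H is negative definite -> x* is a strict local max.

max


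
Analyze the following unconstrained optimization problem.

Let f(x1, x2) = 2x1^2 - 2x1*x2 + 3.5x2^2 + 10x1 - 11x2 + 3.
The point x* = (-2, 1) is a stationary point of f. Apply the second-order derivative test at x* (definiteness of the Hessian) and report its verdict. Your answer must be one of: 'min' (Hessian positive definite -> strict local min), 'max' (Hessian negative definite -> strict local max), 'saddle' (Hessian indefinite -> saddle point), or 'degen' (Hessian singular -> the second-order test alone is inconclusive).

Compute the Hessian H = grad^2 f:
  H = [[4, -2], [-2, 7]]
Verify stationarity: grad f(x*) = H x* + g = (0, 0).
Eigenvalues of H: 3, 8.
Both eigenvalues > 0, so H is positive definite -> x* is a strict local min.

min


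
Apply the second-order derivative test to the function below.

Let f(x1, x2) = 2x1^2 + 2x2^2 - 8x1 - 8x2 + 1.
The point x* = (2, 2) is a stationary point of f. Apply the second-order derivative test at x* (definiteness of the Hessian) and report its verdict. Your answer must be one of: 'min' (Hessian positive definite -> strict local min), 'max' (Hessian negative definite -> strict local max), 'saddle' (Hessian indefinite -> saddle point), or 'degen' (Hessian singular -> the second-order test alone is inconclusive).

Compute the Hessian H = grad^2 f:
  H = [[4, 0], [0, 4]]
Verify stationarity: grad f(x*) = H x* + g = (0, 0).
Eigenvalues of H: 4, 4.
Both eigenvalues > 0, so H is positive definite -> x* is a strict local min.

min


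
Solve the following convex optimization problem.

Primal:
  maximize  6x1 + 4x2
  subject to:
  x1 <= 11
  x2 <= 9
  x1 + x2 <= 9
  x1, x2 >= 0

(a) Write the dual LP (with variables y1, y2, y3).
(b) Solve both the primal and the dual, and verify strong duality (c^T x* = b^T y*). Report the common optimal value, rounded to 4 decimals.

The standard primal-dual pair for 'max c^T x s.t. A x <= b, x >= 0' is:
  Dual:  min b^T y  s.t.  A^T y >= c,  y >= 0.

So the dual LP is:
  minimize  11y1 + 9y2 + 9y3
  subject to:
    y1 + y3 >= 6
    y2 + y3 >= 4
    y1, y2, y3 >= 0

Solving the primal: x* = (9, 0).
  primal value c^T x* = 54.
Solving the dual: y* = (0, 0, 6).
  dual value b^T y* = 54.
Strong duality: c^T x* = b^T y*. Confirmed.

54


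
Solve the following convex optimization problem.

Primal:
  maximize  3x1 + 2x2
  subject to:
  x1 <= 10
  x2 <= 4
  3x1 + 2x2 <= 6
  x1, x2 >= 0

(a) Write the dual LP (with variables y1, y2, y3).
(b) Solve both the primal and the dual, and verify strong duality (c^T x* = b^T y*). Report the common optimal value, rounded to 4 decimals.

The standard primal-dual pair for 'max c^T x s.t. A x <= b, x >= 0' is:
  Dual:  min b^T y  s.t.  A^T y >= c,  y >= 0.

So the dual LP is:
  minimize  10y1 + 4y2 + 6y3
  subject to:
    y1 + 3y3 >= 3
    y2 + 2y3 >= 2
    y1, y2, y3 >= 0

Solving the primal: x* = (2, 0).
  primal value c^T x* = 6.
Solving the dual: y* = (0, 0, 1).
  dual value b^T y* = 6.
Strong duality: c^T x* = b^T y*. Confirmed.

6


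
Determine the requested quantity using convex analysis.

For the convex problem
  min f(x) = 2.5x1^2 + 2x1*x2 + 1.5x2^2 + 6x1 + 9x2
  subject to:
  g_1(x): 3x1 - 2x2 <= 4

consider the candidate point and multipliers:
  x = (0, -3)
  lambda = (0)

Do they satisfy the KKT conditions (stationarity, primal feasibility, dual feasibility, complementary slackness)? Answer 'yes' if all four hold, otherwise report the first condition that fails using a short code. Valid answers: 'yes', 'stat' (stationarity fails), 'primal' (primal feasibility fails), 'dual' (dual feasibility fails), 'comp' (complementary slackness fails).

Gradient of f: grad f(x) = Q x + c = (0, 0)
Constraint values g_i(x) = a_i^T x - b_i:
  g_1((0, -3)) = 2
Stationarity residual: grad f(x) + sum_i lambda_i a_i = (0, 0)
  -> stationarity OK
Primal feasibility (all g_i <= 0): FAILS
Dual feasibility (all lambda_i >= 0): OK
Complementary slackness (lambda_i * g_i(x) = 0 for all i): OK

Verdict: the first failing condition is primal_feasibility -> primal.

primal


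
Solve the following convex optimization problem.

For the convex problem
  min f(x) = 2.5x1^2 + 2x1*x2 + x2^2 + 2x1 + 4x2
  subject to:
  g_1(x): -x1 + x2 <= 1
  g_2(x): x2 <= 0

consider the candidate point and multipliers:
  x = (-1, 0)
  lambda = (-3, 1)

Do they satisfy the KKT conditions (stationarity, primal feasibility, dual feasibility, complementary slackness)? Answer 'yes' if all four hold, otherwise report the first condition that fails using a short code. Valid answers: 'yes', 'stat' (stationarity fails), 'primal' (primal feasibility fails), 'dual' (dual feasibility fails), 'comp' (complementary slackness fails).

Gradient of f: grad f(x) = Q x + c = (-3, 2)
Constraint values g_i(x) = a_i^T x - b_i:
  g_1((-1, 0)) = 0
  g_2((-1, 0)) = 0
Stationarity residual: grad f(x) + sum_i lambda_i a_i = (0, 0)
  -> stationarity OK
Primal feasibility (all g_i <= 0): OK
Dual feasibility (all lambda_i >= 0): FAILS
Complementary slackness (lambda_i * g_i(x) = 0 for all i): OK

Verdict: the first failing condition is dual_feasibility -> dual.

dual


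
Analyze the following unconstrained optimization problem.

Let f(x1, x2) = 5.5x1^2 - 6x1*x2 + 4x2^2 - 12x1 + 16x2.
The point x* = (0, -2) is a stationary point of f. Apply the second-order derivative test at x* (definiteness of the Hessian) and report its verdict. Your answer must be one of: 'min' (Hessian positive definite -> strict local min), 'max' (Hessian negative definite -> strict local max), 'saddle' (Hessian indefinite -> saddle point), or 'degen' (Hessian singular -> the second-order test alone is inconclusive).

Compute the Hessian H = grad^2 f:
  H = [[11, -6], [-6, 8]]
Verify stationarity: grad f(x*) = H x* + g = (0, 0).
Eigenvalues of H: 3.3153, 15.6847.
Both eigenvalues > 0, so H is positive definite -> x* is a strict local min.

min


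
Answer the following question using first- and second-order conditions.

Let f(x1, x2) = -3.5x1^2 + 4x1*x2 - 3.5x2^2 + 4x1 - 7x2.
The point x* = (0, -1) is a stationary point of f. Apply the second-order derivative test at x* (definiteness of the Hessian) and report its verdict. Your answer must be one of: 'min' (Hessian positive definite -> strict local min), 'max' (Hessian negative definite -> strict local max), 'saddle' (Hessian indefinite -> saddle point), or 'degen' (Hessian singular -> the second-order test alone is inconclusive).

Compute the Hessian H = grad^2 f:
  H = [[-7, 4], [4, -7]]
Verify stationarity: grad f(x*) = H x* + g = (0, 0).
Eigenvalues of H: -11, -3.
Both eigenvalues < 0, so H is negative definite -> x* is a strict local max.

max


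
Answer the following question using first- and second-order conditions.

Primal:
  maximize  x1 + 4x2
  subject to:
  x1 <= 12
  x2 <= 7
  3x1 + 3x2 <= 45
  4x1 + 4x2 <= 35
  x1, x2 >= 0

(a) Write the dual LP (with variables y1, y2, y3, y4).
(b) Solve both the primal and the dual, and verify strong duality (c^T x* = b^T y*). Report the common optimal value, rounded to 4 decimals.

The standard primal-dual pair for 'max c^T x s.t. A x <= b, x >= 0' is:
  Dual:  min b^T y  s.t.  A^T y >= c,  y >= 0.

So the dual LP is:
  minimize  12y1 + 7y2 + 45y3 + 35y4
  subject to:
    y1 + 3y3 + 4y4 >= 1
    y2 + 3y3 + 4y4 >= 4
    y1, y2, y3, y4 >= 0

Solving the primal: x* = (1.75, 7).
  primal value c^T x* = 29.75.
Solving the dual: y* = (0, 3, 0, 0.25).
  dual value b^T y* = 29.75.
Strong duality: c^T x* = b^T y*. Confirmed.

29.75


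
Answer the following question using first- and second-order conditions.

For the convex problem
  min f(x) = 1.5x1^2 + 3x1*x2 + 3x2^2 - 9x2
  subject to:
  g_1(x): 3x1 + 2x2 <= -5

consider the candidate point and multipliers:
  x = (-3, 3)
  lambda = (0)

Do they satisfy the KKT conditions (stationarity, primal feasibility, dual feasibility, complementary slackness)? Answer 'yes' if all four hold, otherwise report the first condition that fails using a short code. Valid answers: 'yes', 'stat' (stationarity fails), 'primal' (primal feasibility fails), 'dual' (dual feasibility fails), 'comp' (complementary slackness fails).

Gradient of f: grad f(x) = Q x + c = (0, 0)
Constraint values g_i(x) = a_i^T x - b_i:
  g_1((-3, 3)) = 2
Stationarity residual: grad f(x) + sum_i lambda_i a_i = (0, 0)
  -> stationarity OK
Primal feasibility (all g_i <= 0): FAILS
Dual feasibility (all lambda_i >= 0): OK
Complementary slackness (lambda_i * g_i(x) = 0 for all i): OK

Verdict: the first failing condition is primal_feasibility -> primal.

primal


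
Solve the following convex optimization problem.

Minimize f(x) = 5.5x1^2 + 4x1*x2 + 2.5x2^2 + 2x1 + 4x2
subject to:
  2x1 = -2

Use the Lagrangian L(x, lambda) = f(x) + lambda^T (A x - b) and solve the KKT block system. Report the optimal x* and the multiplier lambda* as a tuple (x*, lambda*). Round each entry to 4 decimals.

Form the Lagrangian:
  L(x, lambda) = (1/2) x^T Q x + c^T x + lambda^T (A x - b)
Stationarity (grad_x L = 0): Q x + c + A^T lambda = 0.
Primal feasibility: A x = b.

This gives the KKT block system:
  [ Q   A^T ] [ x     ]   [-c ]
  [ A    0  ] [ lambda ] = [ b ]

Solving the linear system:
  x*      = (-1, 0)
  lambda* = (4.5)
  f(x*)   = 3.5

x* = (-1, 0), lambda* = (4.5)


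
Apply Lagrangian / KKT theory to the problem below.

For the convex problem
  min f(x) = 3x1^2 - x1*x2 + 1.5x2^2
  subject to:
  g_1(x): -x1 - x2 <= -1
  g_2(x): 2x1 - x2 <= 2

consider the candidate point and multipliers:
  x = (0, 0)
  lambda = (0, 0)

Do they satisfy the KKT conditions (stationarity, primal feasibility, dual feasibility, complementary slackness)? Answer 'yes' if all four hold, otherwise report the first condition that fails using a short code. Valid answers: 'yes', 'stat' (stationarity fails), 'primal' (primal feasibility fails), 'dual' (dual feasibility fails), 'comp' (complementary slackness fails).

Gradient of f: grad f(x) = Q x + c = (0, 0)
Constraint values g_i(x) = a_i^T x - b_i:
  g_1((0, 0)) = 1
  g_2((0, 0)) = -2
Stationarity residual: grad f(x) + sum_i lambda_i a_i = (0, 0)
  -> stationarity OK
Primal feasibility (all g_i <= 0): FAILS
Dual feasibility (all lambda_i >= 0): OK
Complementary slackness (lambda_i * g_i(x) = 0 for all i): OK

Verdict: the first failing condition is primal_feasibility -> primal.

primal


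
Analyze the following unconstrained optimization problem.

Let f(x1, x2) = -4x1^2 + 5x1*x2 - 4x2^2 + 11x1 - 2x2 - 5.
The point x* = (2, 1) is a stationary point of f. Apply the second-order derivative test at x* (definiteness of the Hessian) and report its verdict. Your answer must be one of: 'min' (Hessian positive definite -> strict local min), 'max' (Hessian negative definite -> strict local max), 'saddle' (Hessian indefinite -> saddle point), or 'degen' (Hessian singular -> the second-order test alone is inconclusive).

Compute the Hessian H = grad^2 f:
  H = [[-8, 5], [5, -8]]
Verify stationarity: grad f(x*) = H x* + g = (0, 0).
Eigenvalues of H: -13, -3.
Both eigenvalues < 0, so H is negative definite -> x* is a strict local max.

max


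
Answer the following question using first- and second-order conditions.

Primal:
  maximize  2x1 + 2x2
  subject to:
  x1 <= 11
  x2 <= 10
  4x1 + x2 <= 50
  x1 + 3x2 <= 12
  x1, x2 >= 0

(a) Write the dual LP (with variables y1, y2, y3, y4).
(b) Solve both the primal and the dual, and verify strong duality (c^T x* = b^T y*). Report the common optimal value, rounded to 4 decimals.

The standard primal-dual pair for 'max c^T x s.t. A x <= b, x >= 0' is:
  Dual:  min b^T y  s.t.  A^T y >= c,  y >= 0.

So the dual LP is:
  minimize  11y1 + 10y2 + 50y3 + 12y4
  subject to:
    y1 + 4y3 + y4 >= 2
    y2 + y3 + 3y4 >= 2
    y1, y2, y3, y4 >= 0

Solving the primal: x* = (11, 0.3333).
  primal value c^T x* = 22.6667.
Solving the dual: y* = (1.3333, 0, 0, 0.6667).
  dual value b^T y* = 22.6667.
Strong duality: c^T x* = b^T y*. Confirmed.

22.6667


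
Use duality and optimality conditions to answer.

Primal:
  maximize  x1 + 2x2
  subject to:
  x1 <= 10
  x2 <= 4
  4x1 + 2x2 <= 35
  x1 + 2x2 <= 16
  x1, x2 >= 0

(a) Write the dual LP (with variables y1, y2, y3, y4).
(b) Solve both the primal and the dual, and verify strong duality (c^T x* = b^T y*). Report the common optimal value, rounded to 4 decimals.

The standard primal-dual pair for 'max c^T x s.t. A x <= b, x >= 0' is:
  Dual:  min b^T y  s.t.  A^T y >= c,  y >= 0.

So the dual LP is:
  minimize  10y1 + 4y2 + 35y3 + 16y4
  subject to:
    y1 + 4y3 + y4 >= 1
    y2 + 2y3 + 2y4 >= 2
    y1, y2, y3, y4 >= 0

Solving the primal: x* = (6.75, 4).
  primal value c^T x* = 14.75.
Solving the dual: y* = (0, 1.5, 0.25, 0).
  dual value b^T y* = 14.75.
Strong duality: c^T x* = b^T y*. Confirmed.

14.75
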